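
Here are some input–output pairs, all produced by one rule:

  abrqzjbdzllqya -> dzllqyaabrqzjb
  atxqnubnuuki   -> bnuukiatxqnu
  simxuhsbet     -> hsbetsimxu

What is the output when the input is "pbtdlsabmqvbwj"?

bmqvbwjpbtdlsa

In each case the input is transformed by: swap the front and back halves of the string.
Doing the same to "pbtdlsabmqvbwj": "bmqvbwjpbtdlsa".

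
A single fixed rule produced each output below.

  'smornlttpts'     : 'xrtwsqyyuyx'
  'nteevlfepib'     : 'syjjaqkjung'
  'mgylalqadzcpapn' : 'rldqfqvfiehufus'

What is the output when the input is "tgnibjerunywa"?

ylsngojwzsdbf

The pattern: shift every letter 5 places forward in the alphabet (wrapping around).
Doing the same to "tgnibjerunywa": "ylsngojwzsdbf".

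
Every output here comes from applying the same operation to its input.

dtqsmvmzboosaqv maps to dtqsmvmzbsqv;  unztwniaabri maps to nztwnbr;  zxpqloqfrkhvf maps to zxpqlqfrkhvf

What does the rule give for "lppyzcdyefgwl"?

Looking at the pairs, the operation is to remove every vowel.
On "lppyzcdyefgwl" that produces "lppyzcdyfgwl".

lppyzcdyfgwl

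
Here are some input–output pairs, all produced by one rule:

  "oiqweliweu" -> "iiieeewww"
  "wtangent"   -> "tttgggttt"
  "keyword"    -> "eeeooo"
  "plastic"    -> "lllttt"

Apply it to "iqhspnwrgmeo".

qqqppprrreee

The transformation: keep one character in every 3, starting at position 2 (positions 2nd, 5th, 8th, ...), then repeat every character 3 times.
Working it through for "iqhspnwrgmeo": intermediate "qpre", final "qqqppprrreee".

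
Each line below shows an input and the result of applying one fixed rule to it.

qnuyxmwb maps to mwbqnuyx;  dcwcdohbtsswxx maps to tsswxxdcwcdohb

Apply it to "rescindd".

nddresci

Each output is the input with this applied: move the first character to the end, then swap the front and back halves of the string.
"rescindd" → "escinddr" → "nddresci".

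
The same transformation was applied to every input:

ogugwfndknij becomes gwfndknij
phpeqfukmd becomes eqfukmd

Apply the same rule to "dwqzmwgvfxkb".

Each output is the input with this applied: delete the first 3 characters.
On "dwqzmwgvfxkb" that produces "zmwgvfxkb".

zmwgvfxkb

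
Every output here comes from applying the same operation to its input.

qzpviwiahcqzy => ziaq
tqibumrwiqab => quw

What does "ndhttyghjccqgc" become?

dthc

Rule — delete the last 2 characters, then keep one character in every 3, starting at position 2 (positions 2nd, 5th, 8th, ...).
On "ndhttyghjccqgc" that produces "dthc".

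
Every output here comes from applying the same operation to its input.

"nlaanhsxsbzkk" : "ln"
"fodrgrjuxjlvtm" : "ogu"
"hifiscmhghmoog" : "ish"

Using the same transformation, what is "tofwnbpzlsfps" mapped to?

on

The rule is to keep one character in every 3, starting at position 2 (positions 2nd, 5th, 8th, ...), then delete the last 2 characters.
"tofwnbpzlsfps" → "onzf" → "on".
(Check on "fodrgrjuxjlvtm": → "ogulm" → "ogu" ✓)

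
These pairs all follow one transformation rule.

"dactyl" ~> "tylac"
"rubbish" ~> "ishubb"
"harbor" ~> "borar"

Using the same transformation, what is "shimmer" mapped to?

merhim

The rule is to delete the first character, then move the last 3 characters to the front (rotate right by 3).
Applying that to "shimmer" gives "merhim".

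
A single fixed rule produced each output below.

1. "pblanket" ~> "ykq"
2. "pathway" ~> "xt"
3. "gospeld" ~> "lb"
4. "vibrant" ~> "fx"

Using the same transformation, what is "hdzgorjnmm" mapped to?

Each output is the input with this applied: shift every letter 3 places backward in the alphabet (wrapping around), then keep one character in every 3, starting at position 2 (positions 2nd, 5th, 8th, ...).
Doing the same to "hdzgorjnmm": "alk".

alk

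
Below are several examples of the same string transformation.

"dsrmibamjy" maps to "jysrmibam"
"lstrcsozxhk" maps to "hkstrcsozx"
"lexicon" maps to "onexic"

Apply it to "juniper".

Looking at the pairs, the operation is to delete the first character, then move the last 2 characters to the front (rotate right by 2).
"juniper" → "erunip".

erunip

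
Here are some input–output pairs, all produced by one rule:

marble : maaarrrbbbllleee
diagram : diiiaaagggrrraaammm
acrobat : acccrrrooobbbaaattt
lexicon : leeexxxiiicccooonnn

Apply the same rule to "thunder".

thhhuuunnndddeeerrr

What's happening: repeat every character 3 times, then delete the first 2 characters.
Starting from "thunder": after the first operation, "ttthhhuuunnndddeeerrr"; after the second, "thhhuuunnndddeeerrr".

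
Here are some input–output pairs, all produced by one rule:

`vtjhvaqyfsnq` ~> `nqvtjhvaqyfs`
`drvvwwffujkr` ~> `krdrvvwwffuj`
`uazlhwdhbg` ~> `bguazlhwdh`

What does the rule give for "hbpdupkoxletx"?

txhbpdupkoxle

Looking at the pairs, the operation is to move the last 2 characters to the front (rotate right by 2).
Doing the same to "hbpdupkoxletx": "txhbpdupkoxle".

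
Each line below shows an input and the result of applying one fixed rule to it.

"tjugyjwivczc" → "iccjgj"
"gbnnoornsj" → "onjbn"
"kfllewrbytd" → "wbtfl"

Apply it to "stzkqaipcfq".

apftk

The rule is to keep every other character starting from the second (positions 2nd, 4th, 6th, ...), then move the last 3 characters to the front (rotate right by 3).
Applying both steps to "stzkqaipcfq": "tkapf", then "apftk".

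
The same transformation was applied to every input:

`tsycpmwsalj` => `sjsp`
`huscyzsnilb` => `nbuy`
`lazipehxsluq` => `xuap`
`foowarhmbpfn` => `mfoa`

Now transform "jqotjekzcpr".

In each case the input is transformed by: keep one character in every 3, starting at position 2 (positions 2nd, 5th, 8th, ...), then move the last 2 characters to the front (rotate right by 2).
Applying both steps to "jqotjekzcpr": "qjzr", then "zrqj".
(Check on "huscyzsnilb": → "uynb" → "nbuy" ✓)

zrqj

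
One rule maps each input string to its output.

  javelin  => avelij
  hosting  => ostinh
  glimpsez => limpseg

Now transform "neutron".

In each case the input is transformed by: delete the last character, then move the first character to the end.
"neutron" → "neutro" → "eutron".

eutron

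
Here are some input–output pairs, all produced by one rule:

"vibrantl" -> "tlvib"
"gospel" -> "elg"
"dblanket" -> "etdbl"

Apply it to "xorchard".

rdxor

Rule — move the last 2 characters to the front (rotate right by 2), then delete the last 3 characters.
On "xorchard": the first step gives "rdxorcha", and the second then gives "rdxor".
(Check on "gospel": → "elgosp" → "elg" ✓)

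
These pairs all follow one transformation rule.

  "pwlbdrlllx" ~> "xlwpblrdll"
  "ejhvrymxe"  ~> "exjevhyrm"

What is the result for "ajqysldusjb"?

bjjayqlsuds

Looking at the pairs, the operation is to move the last 2 characters to the front (rotate right by 2), then swap each adjacent pair of characters (1↔2, 3↔4, ...).
Starting from "ajqysldusjb": after the first operation, "jbajqysldus"; after the second, "bjjayqlsuds".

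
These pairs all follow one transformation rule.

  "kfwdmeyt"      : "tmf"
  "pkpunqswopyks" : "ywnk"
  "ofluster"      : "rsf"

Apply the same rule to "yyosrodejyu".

The rule is to keep one character in every 3, starting at position 2 (positions 2nd, 5th, 8th, ...), then reverse the string.
On "yyosrodejyu": the first step gives "yreu", and the second then gives "uery".
(Check on "kfwdmeyt": → "fmt" → "tmf" ✓)

uery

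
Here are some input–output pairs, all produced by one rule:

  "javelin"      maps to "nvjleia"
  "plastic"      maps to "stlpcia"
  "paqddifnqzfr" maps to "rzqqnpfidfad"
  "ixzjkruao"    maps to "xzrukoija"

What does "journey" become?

Each output is the input with this applied: sort the characters into reverse alphabetical order, then swap each adjacent pair of characters (1↔2, 3↔4, ...).
Working it through for "journey": intermediate "yuronje", final "uyorjne".

uyorjne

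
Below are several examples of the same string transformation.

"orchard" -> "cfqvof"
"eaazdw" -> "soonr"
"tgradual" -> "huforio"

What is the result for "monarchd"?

The rule is to shift every letter 12 places backward in the alphabet (wrapping around), then delete the last character.
On "monarchd": the first step gives "acbofqvr", and the second then gives "acbofqv".

acbofqv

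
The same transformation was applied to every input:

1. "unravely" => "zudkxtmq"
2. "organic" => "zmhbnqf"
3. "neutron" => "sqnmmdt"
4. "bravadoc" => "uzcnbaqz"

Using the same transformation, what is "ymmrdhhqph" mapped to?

The transformation: move the first 3 characters to the end (rotate left by 3), then shift every letter 1 place backward in the alphabet (wrapping around).
"ymmrdhhqph" → "rdhhqphymm" → "qcggpogxll".
(Check on "unravely": → "avelyunr" → "zudkxtmq" ✓)

qcggpogxll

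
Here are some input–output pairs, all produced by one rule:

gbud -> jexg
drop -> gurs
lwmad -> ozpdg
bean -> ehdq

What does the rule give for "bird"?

elug

Rule — shift every letter 3 places forward in the alphabet (wrapping around).
Applying that to "bird" gives "elug".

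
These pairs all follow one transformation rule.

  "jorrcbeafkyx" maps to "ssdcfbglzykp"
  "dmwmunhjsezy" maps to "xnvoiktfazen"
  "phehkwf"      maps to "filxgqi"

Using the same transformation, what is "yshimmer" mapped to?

ijnnfszt

What's happening: move the first 2 characters to the end (rotate left by 2), then shift every letter 1 place forward in the alphabet (wrapping around).
"yshimmer" → "himmerys" → "ijnnfszt".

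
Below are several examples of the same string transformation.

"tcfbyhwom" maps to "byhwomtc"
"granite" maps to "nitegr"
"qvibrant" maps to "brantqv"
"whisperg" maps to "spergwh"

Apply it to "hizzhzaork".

What's happening: move the first 3 characters to the end (rotate left by 3), then delete the last character.
Starting from "hizzhzaork": after the first operation, "zhzaorkhiz"; after the second, "zhzaorkhi".

zhzaorkhi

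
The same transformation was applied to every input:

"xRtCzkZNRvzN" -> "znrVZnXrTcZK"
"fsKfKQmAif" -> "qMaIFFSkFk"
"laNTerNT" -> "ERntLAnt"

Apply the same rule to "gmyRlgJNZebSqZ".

nzEBsQzGMYrLGj

Each output is the input with this applied: flip the case of every letter, then swap the front and back halves of the string.
Applying both steps to "gmyRlgJNZebSqZ": "GMYrLGjnzEBsQz", then "nzEBsQzGMYrLGj".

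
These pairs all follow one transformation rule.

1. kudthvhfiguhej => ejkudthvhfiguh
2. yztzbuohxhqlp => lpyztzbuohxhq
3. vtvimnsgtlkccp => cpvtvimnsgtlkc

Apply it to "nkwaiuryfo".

Each output is the input with this applied: move the last 2 characters to the front (rotate right by 2).
For "nkwaiuryfo" the result is "fonkwaiury".

fonkwaiury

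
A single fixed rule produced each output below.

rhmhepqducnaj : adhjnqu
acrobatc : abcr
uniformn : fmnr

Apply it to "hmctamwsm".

ahmsw

What's happening: sort the characters into alphabetical order, then keep every other character starting from the first (positions 1st, 3rd, 5th, ...).
On "hmctamwsm": the first step gives "achmmmstw", and the second then gives "ahmsw".
(Check on "rhmhepqducnaj": → "acdehhjmnpqru" → "adhjnqu" ✓)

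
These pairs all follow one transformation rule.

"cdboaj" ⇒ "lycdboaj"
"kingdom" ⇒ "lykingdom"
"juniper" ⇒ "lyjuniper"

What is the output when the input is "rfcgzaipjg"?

lyrfcgzaipjg

The transformation: prepend "ly".
So "rfcgzaipjg" becomes "lyrfcgzaipjg".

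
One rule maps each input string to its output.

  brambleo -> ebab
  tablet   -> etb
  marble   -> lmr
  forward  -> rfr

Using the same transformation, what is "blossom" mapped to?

In each case the input is transformed by: move the last 3 characters to the front (rotate right by 3), then keep every other character starting from the second (positions 2nd, 4th, 6th, ...).
For "blossom", step one produces "somblos"; step two turns that into "obo".

obo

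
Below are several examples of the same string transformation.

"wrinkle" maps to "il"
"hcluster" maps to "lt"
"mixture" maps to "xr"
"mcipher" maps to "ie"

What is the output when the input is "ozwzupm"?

What's happening: keep one character in every 3, starting at position 3 (positions 3rd, 6th, 9th, ...).
For "ozwzupm" the result is "wp".

wp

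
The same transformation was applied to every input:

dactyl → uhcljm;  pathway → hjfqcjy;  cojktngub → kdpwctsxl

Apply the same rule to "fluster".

ancbduo

Rule — reverse the string, then shift every letter 9 places forward in the alphabet (wrapping around).
Working it through for "fluster": intermediate "retsulf", final "ancbduo".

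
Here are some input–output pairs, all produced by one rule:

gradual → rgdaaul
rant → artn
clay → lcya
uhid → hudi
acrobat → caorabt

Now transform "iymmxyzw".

yimmyxwz

The transformation: swap each adjacent pair of characters (1↔2, 3↔4, ...).
For "iymmxyzw" the result is "yimmyxwz".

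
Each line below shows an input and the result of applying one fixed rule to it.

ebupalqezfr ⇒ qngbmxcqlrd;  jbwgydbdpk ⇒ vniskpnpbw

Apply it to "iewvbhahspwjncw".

uqihntmtebivzoi

In each case the input is transformed by: shift every letter 12 places forward in the alphabet (wrapping around).
Applying that to "iewvbhahspwjncw" gives "uqihntmtebivzoi".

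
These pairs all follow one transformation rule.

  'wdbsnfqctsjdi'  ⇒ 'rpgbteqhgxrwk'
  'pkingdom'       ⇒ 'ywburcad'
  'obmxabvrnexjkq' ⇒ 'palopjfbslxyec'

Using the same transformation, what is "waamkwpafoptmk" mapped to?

In each case the input is transformed by: shift every letter 12 places backward in the alphabet (wrapping around), then move the first character to the end.
For "waamkwpafoptmk", step one produces "kooaykdotcdhay"; step two turns that into "ooaykdotcdhayk".

ooaykdotcdhayk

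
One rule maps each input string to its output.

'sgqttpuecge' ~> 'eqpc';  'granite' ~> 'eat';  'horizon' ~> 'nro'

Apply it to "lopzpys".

Each output is the input with this applied: move the last character to the front, then keep one character in every 3, starting at position 1 (positions 1st, 4th, 7th, ...).
Doing the same to "lopzpys": "spy".

spy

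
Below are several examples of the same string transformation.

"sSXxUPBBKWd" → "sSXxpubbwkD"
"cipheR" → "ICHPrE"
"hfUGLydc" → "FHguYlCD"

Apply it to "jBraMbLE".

bJARBmel

The transformation: flip the case of every letter, then swap each adjacent pair of characters (1↔2, 3↔4, ...).
Starting from "jBraMbLE": after the first operation, "JbRAmBle"; after the second, "bJARBmel".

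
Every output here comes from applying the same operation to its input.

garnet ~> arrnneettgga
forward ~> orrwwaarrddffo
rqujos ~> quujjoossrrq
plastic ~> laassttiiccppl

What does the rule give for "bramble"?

raammbblleebbr

Looking at the pairs, the operation is to double every character, then move the first 3 characters to the end (rotate left by 3).
Applying both steps to "bramble": "bbrraammbbllee", then "raammbblleebbr".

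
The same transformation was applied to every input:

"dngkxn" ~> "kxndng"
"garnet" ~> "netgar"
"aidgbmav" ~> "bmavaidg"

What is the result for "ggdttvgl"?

tvglggdt

The rule is to swap the front and back halves of the string.
Doing the same to "ggdttvgl": "tvglggdt".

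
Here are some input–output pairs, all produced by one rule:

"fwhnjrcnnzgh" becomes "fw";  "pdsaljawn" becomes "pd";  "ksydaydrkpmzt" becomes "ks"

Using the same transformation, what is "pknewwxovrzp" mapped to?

The transformation: keep only the first 2 characters.
Applying that to "pknewwxovrzp" gives "pk".

pk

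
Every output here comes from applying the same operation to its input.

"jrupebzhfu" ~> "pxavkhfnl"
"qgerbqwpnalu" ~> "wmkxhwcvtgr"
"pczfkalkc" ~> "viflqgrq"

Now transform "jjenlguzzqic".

What's happening: delete the last character, then shift every letter 6 places forward in the alphabet (wrapping around).
Starting from "jjenlguzzqic": after the first operation, "jjenlguzzqi"; after the second, "ppktrmaffwo".

ppktrmaffwo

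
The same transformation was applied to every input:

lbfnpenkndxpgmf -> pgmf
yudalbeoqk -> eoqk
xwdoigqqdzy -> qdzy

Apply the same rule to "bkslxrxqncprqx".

The rule is to keep only the last 4 characters.
Doing the same to "bkslxrxqncprqx": "prqx".

prqx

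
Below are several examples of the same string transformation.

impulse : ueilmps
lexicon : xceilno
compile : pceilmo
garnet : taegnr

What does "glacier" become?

Rule — sort the characters into alphabetical order, then move the last character to the front.
For "glacier", step one produces "acegilr"; step two turns that into "racegil".

racegil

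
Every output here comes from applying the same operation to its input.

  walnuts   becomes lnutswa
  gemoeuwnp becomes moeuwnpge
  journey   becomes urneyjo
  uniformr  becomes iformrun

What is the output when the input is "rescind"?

scindre

The rule is to move the first 2 characters to the end (rotate left by 2).
On "rescind" that produces "scindre".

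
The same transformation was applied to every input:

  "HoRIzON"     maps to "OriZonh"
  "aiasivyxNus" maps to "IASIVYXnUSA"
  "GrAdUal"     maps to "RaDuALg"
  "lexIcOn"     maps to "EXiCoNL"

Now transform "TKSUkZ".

Rule — flip the case of every letter, then move the first character to the end.
Starting from "TKSUkZ": after the first operation, "tksuKz"; after the second, "ksuKzt".

ksuKzt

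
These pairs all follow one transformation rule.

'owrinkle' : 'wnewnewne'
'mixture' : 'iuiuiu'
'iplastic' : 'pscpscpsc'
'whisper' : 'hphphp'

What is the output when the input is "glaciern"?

Looking at the pairs, the operation is to keep one character in every 3, starting at position 2 (positions 2nd, 5th, 8th, ...), then write the whole string 3 times in a row.
"glaciern" → "linlinlin".

linlinlin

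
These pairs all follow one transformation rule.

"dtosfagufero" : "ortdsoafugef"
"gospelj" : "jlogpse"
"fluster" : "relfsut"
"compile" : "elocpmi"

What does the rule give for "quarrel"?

The transformation: move the last 2 characters to the front (rotate right by 2), then swap each adjacent pair of characters (1↔2, 3↔4, ...).
Applying both steps to "quarrel": "elquarr", then "leuqrar".
(Check on "compile": → "lecompi" → "elocpmi" ✓)

leuqrar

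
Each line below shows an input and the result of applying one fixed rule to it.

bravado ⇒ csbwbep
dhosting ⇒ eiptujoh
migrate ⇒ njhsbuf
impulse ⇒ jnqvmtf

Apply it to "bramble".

Each output is the input with this applied: shift every letter 1 place forward in the alphabet (wrapping around).
For "bramble" the result is "csbncmf".

csbncmf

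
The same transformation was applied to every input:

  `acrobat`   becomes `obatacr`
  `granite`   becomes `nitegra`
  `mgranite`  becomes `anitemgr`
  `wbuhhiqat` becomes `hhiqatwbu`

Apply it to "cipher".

hercip

Each output is the input with this applied: move the first 3 characters to the end (rotate left by 3).
For "cipher" the result is "hercip".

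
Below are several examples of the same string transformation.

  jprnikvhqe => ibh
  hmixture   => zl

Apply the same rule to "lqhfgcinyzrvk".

Rule — shift every letter 9 places backward in the alphabet (wrapping around), then keep one character in every 3, starting at position 3 (positions 3rd, 6th, 9th, ...).
"lqhfgcinyzrvk" → "ytpm".

ytpm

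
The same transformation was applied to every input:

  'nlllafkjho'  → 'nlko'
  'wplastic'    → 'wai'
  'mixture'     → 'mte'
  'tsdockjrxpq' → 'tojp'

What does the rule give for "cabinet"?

Looking at the pairs, the operation is to keep one character in every 3, starting at position 1 (positions 1st, 4th, 7th, ...).
"cabinet" → "cit".

cit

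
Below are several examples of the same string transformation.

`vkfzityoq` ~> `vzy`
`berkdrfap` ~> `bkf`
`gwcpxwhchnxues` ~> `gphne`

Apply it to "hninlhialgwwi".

Each output is the input with this applied: keep one character in every 3, starting at position 1 (positions 1st, 4th, 7th, ...).
So "hninlhialgwwi" becomes "hnigi".

hnigi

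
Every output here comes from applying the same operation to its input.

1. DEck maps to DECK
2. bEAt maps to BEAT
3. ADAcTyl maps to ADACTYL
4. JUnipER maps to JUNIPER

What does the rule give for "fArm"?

The pattern: convert every letter to uppercase.
Doing the same to "fArm": "FARM".

FARM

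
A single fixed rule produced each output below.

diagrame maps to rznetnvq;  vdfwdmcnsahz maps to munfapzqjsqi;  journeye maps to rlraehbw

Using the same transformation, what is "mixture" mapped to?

Each output is the input with this applied: reverse the string, then shift every letter 13 places forward in the alphabet (wrapping around) — i.e. ROT13.
Applying both steps to "mixture": "erutxim", then "rehgkvz".

rehgkvz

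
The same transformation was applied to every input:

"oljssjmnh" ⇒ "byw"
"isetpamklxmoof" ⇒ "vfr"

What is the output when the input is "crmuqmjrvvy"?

pez

The rule is to shift every letter 13 places forward in the alphabet (wrapping around) — i.e. ROT13, then keep only the first 3 characters.
Working it through for "crmuqmjrvvy": intermediate "pezhdzweiil", final "pez".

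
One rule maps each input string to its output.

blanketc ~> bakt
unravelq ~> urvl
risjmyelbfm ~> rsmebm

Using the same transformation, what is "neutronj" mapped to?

nurn

Rule — keep every other character starting from the first (positions 1st, 3rd, 5th, ...).
On "neutronj" that produces "nurn".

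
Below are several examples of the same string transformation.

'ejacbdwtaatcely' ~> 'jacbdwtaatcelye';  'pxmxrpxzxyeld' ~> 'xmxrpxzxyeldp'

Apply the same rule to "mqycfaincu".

The pattern: move the first character to the end.
"mqycfaincu" → "qycfaincum".

qycfaincum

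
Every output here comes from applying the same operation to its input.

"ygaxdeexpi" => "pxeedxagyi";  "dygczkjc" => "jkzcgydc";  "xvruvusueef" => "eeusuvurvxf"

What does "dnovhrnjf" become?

jnrhvondf

What's happening: reverse the string, then move the first character to the end.
For "dnovhrnjf", step one produces "fjnrhvond"; step two turns that into "jnrhvondf".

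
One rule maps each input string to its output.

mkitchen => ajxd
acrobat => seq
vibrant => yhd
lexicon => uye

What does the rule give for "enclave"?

dbl

In each case the input is transformed by: keep every other character starting from the second (positions 2nd, 4th, 6th, ...), then shift every letter 10 places backward in the alphabet (wrapping around).
"enclave" → "nlv" → "dbl".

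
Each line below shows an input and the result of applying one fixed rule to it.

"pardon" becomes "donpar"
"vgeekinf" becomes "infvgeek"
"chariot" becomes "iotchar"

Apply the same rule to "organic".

Looking at the pairs, the operation is to move the last 3 characters to the front (rotate right by 3).
So "organic" becomes "nicorga".

nicorga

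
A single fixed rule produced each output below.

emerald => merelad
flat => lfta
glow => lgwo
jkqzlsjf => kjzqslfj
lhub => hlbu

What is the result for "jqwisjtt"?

qjiwjstt

Rule — swap each adjacent pair of characters (1↔2, 3↔4, ...).
"jqwisjtt" → "qjiwjstt".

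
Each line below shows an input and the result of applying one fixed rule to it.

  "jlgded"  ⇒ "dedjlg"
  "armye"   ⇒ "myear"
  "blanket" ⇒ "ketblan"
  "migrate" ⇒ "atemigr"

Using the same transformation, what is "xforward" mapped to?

The rule is to move the last 3 characters to the front (rotate right by 3).
Doing the same to "xforward": "ardxforw".

ardxforw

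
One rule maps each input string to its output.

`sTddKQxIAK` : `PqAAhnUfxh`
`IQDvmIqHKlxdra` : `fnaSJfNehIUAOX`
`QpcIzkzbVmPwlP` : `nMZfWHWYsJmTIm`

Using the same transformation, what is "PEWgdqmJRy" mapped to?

The transformation: shift every letter 3 places backward in the alphabet (wrapping around), then flip the case of every letter.
On "PEWgdqmJRy": the first step gives "MBTdanjGOv", and the second then gives "mbtDANJgoV".

mbtDANJgoV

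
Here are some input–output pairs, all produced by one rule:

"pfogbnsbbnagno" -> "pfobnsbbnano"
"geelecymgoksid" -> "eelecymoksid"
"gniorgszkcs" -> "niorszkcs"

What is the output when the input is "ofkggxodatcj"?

The rule is to remove every "g".
For "ofkggxodatcj" the result is "ofkxodatcj".

ofkxodatcj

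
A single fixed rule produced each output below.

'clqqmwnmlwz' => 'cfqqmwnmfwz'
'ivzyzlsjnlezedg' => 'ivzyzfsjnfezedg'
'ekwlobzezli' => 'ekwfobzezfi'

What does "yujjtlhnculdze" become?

yujjtfhncufdze

Rule — replace every "l" with "f".
Doing the same to "yujjtlhnculdze": "yujjtfhncufdze".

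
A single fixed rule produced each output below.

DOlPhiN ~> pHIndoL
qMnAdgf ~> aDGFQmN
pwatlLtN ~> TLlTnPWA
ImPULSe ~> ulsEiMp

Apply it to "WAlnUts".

The rule is to flip the case of every letter, then move the first 3 characters to the end (rotate left by 3).
"WAlnUts" → "waLNuTS" → "NuTSwaL".
(Check on "ImPULSe": → "iMpulsE" → "ulsEiMp" ✓)

NuTSwaL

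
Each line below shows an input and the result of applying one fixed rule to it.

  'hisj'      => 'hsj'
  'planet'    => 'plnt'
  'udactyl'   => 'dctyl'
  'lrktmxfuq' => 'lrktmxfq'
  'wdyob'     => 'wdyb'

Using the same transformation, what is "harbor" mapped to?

What's happening: remove every vowel.
So "harbor" becomes "hrbr".

hrbr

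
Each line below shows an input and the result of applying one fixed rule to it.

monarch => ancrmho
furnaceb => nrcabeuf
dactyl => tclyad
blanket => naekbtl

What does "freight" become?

What's happening: move the first 2 characters to the end (rotate left by 2), then swap each adjacent pair of characters (1↔2, 3↔4, ...).
For "freight", step one produces "eightfr"; step two turns that into "iehgftr".
(Check on "blanket": → "anketbl" → "naekbtl" ✓)

iehgftr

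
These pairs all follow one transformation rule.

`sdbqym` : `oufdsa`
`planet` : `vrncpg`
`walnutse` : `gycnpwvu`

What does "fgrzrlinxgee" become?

The transformation: move the last character to the front, then shift every letter 2 places forward in the alphabet (wrapping around).
"fgrzrlinxgee" → "efgrzrlinxge" → "ghitbtnkpzig".

ghitbtnkpzig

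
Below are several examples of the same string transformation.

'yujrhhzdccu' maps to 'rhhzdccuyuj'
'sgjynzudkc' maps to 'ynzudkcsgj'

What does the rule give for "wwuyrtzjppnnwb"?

The transformation: move the first 3 characters to the end (rotate left by 3).
On "wwuyrtzjppnnwb" that produces "yrtzjppnnwbwwu".

yrtzjppnnwbwwu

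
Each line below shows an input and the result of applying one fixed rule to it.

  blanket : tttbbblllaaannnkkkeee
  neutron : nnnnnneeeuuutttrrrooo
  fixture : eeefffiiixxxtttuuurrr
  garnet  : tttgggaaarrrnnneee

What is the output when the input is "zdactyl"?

The rule is to repeat every character 3 times, then move the last 3 characters to the front (rotate right by 3).
Starting from "zdactyl": after the first operation, "zzzdddaaaccctttyyylll"; after the second, "lllzzzdddaaaccctttyyy".
(Check on "fixture": → "fffiiixxxtttuuurrreee" → "eeefffiiixxxtttuuurrr" ✓)

lllzzzdddaaaccctttyyy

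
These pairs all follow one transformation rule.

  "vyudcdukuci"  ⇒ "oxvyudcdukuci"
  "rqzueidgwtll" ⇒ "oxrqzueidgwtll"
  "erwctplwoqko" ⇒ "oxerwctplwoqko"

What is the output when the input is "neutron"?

The transformation: prepend "ox".
On "neutron" that produces "oxneutron".

oxneutron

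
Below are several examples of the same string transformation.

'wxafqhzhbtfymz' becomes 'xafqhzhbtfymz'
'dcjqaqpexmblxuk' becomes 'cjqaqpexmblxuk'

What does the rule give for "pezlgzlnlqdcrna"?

ezlgzlnlqdcrna

Each output is the input with this applied: delete the first character.
Doing the same to "pezlgzlnlqdcrna": "ezlgzlnlqdcrna".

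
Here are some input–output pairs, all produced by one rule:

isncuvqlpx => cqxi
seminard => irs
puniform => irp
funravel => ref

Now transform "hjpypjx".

Rule — keep one character in every 3, starting at position 1 (positions 1st, 4th, 7th, ...), then move the first character to the end.
Working it through for "hjpypjx": intermediate "hyx", final "yxh".

yxh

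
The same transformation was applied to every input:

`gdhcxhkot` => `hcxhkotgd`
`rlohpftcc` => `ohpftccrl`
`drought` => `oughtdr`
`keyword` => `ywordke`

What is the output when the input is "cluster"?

ustercl

Rule — move the first 2 characters to the end (rotate left by 2).
"cluster" → "ustercl".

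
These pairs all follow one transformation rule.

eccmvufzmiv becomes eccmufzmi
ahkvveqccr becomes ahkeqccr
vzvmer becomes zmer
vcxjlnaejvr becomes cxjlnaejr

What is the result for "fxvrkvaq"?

fxrkaq

The pattern: remove every "v".
For "fxvrkvaq" the result is "fxrkaq".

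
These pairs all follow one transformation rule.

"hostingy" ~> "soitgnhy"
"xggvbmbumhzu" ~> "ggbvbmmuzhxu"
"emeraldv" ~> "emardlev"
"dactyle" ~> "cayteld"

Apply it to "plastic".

altscip

Each output is the input with this applied: move the first character to the end, then swap each adjacent pair of characters (1↔2, 3↔4, ...).
Applying both steps to "plastic": "lasticp", then "altscip".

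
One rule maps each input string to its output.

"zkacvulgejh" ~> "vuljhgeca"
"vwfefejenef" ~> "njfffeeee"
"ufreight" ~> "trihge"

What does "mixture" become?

xutre

The transformation: delete the first 2 characters, then sort the characters into reverse alphabetical order.
Working it through for "mixture": intermediate "xture", final "xutre".
(Check on "ufreight": → "reight" → "trihge" ✓)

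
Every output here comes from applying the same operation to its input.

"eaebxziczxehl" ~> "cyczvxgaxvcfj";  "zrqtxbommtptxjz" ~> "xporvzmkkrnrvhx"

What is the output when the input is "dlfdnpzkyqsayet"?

What's happening: shift every letter 2 places backward in the alphabet (wrapping around).
Doing the same to "dlfdnpzkyqsayet": "bjdblnxiwoqywcr".

bjdblnxiwoqywcr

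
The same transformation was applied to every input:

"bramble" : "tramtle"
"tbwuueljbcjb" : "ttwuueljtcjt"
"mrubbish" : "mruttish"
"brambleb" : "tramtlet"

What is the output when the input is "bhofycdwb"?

thofycdwt

The transformation: replace every "b" with "t".
Doing the same to "bhofycdwb": "thofycdwt".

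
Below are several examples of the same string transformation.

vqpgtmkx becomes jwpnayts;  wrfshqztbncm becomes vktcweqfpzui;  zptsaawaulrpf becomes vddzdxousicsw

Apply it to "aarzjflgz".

cmiojcddu

The pattern: shift every letter 3 places forward in the alphabet (wrapping around), then move the first 3 characters to the end (rotate left by 3).
For "aarzjflgz", step one produces "dducmiojc"; step two turns that into "cmiojcddu".
(Check on "vqpgtmkx": → "ytsjwpna" → "jwpnayts" ✓)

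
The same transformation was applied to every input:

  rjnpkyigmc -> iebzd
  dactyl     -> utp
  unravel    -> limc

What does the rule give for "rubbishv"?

iszy

What's happening: keep every other character starting from the first (positions 1st, 3rd, 5th, ...), then shift every letter 9 places backward in the alphabet (wrapping around).
Working it through for "rubbishv": intermediate "rbih", final "iszy".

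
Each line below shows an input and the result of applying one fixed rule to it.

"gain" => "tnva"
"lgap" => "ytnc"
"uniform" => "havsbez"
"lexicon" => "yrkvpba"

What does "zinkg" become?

mvaxt

What's happening: shift every letter 13 places forward in the alphabet (wrapping around) — i.e. ROT13.
Doing the same to "zinkg": "mvaxt".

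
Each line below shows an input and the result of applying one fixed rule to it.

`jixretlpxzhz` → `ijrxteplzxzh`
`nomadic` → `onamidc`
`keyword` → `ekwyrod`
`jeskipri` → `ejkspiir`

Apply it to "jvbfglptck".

The rule is to swap each adjacent pair of characters (1↔2, 3↔4, ...).
On "jvbfglptck" that produces "vjfblgtpkc".

vjfblgtpkc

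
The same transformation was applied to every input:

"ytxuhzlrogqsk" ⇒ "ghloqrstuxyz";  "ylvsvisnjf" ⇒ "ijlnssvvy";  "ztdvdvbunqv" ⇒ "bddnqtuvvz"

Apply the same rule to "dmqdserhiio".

ddehiimqrs

In each case the input is transformed by: delete the last character, then sort the characters into alphabetical order.
On "dmqdserhiio": the first step gives "dmqdserhii", and the second then gives "ddehiimqrs".
(Check on "ztdvdvbunqv": → "ztdvdvbunq" → "bddnqtuvvz" ✓)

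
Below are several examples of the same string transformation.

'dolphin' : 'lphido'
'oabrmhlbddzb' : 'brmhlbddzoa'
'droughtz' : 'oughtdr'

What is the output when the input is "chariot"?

arioch

Each output is the input with this applied: delete the last character, then move the first 2 characters to the end (rotate left by 2).
Starting from "chariot": after the first operation, "chario"; after the second, "arioch".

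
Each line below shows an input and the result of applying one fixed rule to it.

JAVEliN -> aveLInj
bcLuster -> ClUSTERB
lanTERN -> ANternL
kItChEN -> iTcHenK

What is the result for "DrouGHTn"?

The transformation: flip the case of every letter, then move the first character to the end.
Starting from "DrouGHTn": after the first operation, "dROUghtN"; after the second, "ROUghtNd".

ROUghtNd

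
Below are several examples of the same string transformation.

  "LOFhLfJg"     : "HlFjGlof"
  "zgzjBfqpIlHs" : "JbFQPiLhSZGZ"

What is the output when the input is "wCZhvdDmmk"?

HVDdMMKWcz

Looking at the pairs, the operation is to move the first 3 characters to the end (rotate left by 3), then flip the case of every letter.
For "wCZhvdDmmk", step one produces "hvdDmmkwCZ"; step two turns that into "HVDdMMKWcz".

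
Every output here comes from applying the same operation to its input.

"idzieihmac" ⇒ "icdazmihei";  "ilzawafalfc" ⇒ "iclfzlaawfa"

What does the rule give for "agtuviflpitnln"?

angltnutviipfl

Each output is the input with this applied: take characters alternately from the front and the back (1st, last, 2nd, 2nd-last, ...).
Doing the same to "agtuviflpitnln": "angltnutviipfl".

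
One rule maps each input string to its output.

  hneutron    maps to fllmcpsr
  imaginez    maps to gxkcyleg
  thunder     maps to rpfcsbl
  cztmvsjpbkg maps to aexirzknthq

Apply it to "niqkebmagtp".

lngroeiyckz

Each output is the input with this applied: take characters alternately from the front and the back (1st, last, 2nd, 2nd-last, ...), then shift every letter 2 places backward in the alphabet (wrapping around).
Starting from "niqkebmagtp": after the first operation, "npitqgkaemb"; after the second, "lngroeiyckz".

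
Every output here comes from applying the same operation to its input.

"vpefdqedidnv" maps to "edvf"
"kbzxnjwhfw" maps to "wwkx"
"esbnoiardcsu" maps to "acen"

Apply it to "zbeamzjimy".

What's happening: keep one character in every 3, starting at position 1 (positions 1st, 4th, 7th, ...), then swap the front and back halves of the string.
Starting from "zbeamzjimy": after the first operation, "zajy"; after the second, "jyza".

jyza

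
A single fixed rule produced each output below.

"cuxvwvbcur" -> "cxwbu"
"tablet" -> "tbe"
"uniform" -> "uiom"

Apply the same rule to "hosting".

hsig

Rule — keep every other character starting from the first (positions 1st, 3rd, 5th, ...).
On "hosting" that produces "hsig".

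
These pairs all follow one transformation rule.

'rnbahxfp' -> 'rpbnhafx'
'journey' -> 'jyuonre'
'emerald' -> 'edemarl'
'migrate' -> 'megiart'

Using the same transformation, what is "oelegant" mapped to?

Looking at the pairs, the operation is to move the last character to the front, then swap each adjacent pair of characters (1↔2, 3↔4, ...).
"oelegant" → "toelegan" → "otlegena".

otlegena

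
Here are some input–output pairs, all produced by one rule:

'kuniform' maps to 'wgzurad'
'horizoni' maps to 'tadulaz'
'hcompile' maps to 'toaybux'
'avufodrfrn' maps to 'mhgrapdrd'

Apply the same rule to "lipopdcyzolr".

xubabpoklax

In each case the input is transformed by: shift every letter 12 places forward in the alphabet (wrapping around), then delete the last character.
"lipopdcyzolr" → "xubabpoklaxd" → "xubabpoklax".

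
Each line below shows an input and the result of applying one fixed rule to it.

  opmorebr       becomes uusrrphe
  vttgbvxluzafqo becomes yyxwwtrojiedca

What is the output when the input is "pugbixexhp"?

Each output is the input with this applied: shift every letter 3 places forward in the alphabet (wrapping around), then sort the characters into reverse alphabetical order.
On "pugbixexhp": the first step gives "sxjelahaks", and the second then gives "xsslkjheaa".

xsslkjheaa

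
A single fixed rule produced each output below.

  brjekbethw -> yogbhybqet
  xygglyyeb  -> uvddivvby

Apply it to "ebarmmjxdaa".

byxojjguaxx

Rule — shift every letter 3 places backward in the alphabet (wrapping around).
Applying that to "ebarmmjxdaa" gives "byxojjguaxx".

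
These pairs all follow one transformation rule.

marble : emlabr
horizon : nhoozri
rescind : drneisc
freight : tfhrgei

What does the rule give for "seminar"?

Rule — reverse the string, then take characters alternately from the front and the back (1st, last, 2nd, 2nd-last, ...).
Working it through for "seminar": intermediate "ranimes", final "rsaenmi".
(Check on "marble": → "elbram" → "emlabr" ✓)

rsaenmi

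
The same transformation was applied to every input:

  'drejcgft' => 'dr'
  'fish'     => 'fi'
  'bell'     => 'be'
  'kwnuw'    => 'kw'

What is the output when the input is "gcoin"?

gc

The rule is to keep only the first 2 characters.
Applying that to "gcoin" gives "gc".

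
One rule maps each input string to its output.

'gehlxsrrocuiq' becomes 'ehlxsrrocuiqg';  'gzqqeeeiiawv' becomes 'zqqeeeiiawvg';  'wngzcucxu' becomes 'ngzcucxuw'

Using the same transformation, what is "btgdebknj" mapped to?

The rule is to move the first character to the end.
Doing the same to "btgdebknj": "tgdebknjb".

tgdebknjb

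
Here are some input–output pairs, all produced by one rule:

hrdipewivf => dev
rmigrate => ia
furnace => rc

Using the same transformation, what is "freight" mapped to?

eh

The transformation: keep one character in every 3, starting at position 3 (positions 3rd, 6th, 9th, ...).
So "freight" becomes "eh".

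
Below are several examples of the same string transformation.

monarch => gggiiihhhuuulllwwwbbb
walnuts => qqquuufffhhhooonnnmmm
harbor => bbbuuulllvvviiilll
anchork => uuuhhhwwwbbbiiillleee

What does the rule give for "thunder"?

nnnbbbooohhhxxxyyylll

In each case the input is transformed by: shift every letter 6 places backward in the alphabet (wrapping around), then repeat every character 3 times.
For "thunder", step one produces "nbohxyl"; step two turns that into "nnnbbbooohhhxxxyyylll".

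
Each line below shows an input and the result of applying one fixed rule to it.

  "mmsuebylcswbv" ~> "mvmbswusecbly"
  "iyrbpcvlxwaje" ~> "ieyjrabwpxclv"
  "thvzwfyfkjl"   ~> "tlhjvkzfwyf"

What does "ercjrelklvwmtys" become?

esryctjmrwevllk

In each case the input is transformed by: take characters alternately from the front and the back (1st, last, 2nd, 2nd-last, ...).
For "ercjrelklvwmtys" the result is "esryctjmrwevllk".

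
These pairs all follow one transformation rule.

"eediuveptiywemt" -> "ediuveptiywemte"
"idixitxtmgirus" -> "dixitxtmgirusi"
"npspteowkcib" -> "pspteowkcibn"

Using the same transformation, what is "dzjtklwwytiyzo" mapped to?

zjtklwwytiyzod

The transformation: move the first character to the end.
On "dzjtklwwytiyzo" that produces "zjtklwwytiyzod".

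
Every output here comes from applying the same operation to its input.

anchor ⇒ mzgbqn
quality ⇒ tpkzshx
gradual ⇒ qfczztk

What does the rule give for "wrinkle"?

The pattern: shift every letter 1 place backward in the alphabet (wrapping around), then swap each adjacent pair of characters (1↔2, 3↔4, ...).
Applying both steps to "wrinkle": "vqhmjkd", then "qvmhkjd".

qvmhkjd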